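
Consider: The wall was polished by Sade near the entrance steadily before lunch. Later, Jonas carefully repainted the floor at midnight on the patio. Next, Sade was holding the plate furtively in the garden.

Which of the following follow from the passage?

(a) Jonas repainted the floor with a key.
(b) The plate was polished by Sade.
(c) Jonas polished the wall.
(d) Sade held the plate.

(d)

(a) Not entailed — 'with a key' adds information not in the original event.
(b) Not entailed — Sade polished the wall, not the plate; the plate belongs to the holding event.
(c) Not entailed — the passage has Sade polishing the wall, not Jonas.
(d) Entailed — 'hold' is an activity; 'was holding' entails that some holding happened, so 'held' holds.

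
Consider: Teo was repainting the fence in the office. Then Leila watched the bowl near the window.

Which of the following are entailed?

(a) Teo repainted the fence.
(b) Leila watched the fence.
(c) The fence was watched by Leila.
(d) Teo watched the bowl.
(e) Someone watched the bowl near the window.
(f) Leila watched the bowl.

(e), (f)

(a) Not entailed — 'was repainting' is progressive on an accomplishment; it does not entail the completed 'repainted'.
(b) Not entailed — Leila watched the bowl, not the fence; the fence belongs to the repainting event.
(c) Not entailed — Leila watched the bowl, not the fence; the fence belongs to the repainting event.
(d) Not entailed — the passage has Leila watching the bowl, not Teo.
(e) Entailed — every conjunct here is already in the original watching event.
(f) Entailed — every conjunct here is already in the original watching event.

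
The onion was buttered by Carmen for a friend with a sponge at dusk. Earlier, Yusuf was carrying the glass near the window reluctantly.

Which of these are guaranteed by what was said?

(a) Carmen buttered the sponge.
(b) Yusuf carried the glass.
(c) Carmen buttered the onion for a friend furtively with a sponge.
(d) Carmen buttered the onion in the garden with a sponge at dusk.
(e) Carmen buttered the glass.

(a) Not entailed — the sponge is the instrument, not what was buttered.
(b) Entailed — 'carry' is an activity; 'was carrying' entails that some carrying happened, so 'carried' holds.
(c) Not entailed — 'furtively' adds information not in the original event.
(d) Not entailed — 'in the garden' adds information not in the original event.
(e) Not entailed — Carmen buttered the onion, not the glass; the glass belongs to the carrying event.

(b)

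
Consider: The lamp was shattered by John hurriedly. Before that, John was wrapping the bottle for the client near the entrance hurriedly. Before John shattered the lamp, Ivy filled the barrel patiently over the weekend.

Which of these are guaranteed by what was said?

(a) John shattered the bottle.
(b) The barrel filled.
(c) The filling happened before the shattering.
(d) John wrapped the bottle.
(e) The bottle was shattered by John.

(a) Not entailed — John shattered the lamp, not the bottle; the bottle belongs to the wrapping event.
(b) Entailed — 'Ivy filled the barrel' is causative; it entails the inchoative 'the barrel filled'.
(c) Entailed — the narrative places the filling before the shattering.
(d) Not entailed — 'was wrapping' is progressive on an accomplishment; it does not entail the completed 'wrapped'.
(e) Not entailed — John shattered the lamp, not the bottle; the bottle belongs to the wrapping event.

(b), (c)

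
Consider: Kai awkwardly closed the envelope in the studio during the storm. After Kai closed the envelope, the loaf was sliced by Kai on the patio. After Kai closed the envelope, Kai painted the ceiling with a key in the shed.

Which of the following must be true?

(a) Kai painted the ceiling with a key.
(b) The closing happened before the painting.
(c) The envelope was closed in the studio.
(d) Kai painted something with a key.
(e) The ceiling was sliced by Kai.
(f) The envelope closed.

(a), (b), (c), (d), (f)

(a) Entailed — dropping 'in the shed' leaves a sub-description the original still satisfies.
(b) Entailed — the narrative places the closing before the painting.
(c) Entailed — this follows by dropping conjuncts from the closing event's description.
(d) Entailed — every conjunct here is already in the original painting event.
(e) Not entailed — Kai sliced the loaf, not the ceiling; the ceiling belongs to the painting event.
(f) Entailed — 'Kai closed the envelope' is causative; it entails the inchoative 'the envelope closed'.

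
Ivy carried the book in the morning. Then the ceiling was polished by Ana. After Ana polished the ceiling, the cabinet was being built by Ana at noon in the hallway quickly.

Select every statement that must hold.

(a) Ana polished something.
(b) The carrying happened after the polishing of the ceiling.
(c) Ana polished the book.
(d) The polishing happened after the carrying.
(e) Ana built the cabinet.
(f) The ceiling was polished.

(a), (d), (f)

(a) Entailed — generalizing the patient leaves a sub-description the original still satisfies.
(b) Not entailed — the narrative places the carrying before the polishing, not after.
(c) Not entailed — Ana polished the ceiling, not the book; the book belongs to the carrying event.
(d) Entailed — the narrative places the carrying before the polishing.
(e) Not entailed — 'was building' is progressive on an accomplishment; it does not entail the completed 'built'.
(f) Entailed — the original entails any weakening of itself; this just generalizes the agent.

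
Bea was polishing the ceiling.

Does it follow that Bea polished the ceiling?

'polish' is atelic; if Bea was polishing the ceiling, then Bea polished the ceiling (for some time).

yes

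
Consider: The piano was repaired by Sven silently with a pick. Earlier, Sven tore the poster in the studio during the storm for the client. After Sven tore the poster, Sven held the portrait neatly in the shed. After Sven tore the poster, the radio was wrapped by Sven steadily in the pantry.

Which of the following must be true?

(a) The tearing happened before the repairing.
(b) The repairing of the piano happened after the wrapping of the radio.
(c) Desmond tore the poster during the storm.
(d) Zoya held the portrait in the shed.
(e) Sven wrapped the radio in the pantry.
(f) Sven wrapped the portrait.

(a), (e)

(a) Entailed — the narrative places the tearing before the repairing.
(b) Not entailed — the narrative doesn't order the wrapping relative to the repairing.
(c) Not entailed — the passage has Sven tearing the poster, not Desmond.
(d) Not entailed — the passage has Sven holding the portrait, not Zoya.
(e) Entailed — the original entails any weakening of itself; this just drops 'steadily'.
(f) Not entailed — Sven wrapped the radio, not the portrait; the portrait belongs to the holding event.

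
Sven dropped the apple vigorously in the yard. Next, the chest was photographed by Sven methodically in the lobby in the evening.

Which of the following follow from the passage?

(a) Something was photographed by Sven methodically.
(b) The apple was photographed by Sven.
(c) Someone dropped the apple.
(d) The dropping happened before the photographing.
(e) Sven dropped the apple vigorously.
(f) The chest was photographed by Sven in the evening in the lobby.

(a), (c), (d), (e), (f)

(a) Entailed — this follows by dropping conjuncts from the photographing event's description.
(b) Not entailed — Sven photographed the chest, not the apple; the apple belongs to the dropping event.
(c) Entailed — dropping 'in the yard', 'vigorously' and generalizing the agent leaves a sub-description the original still satisfies.
(d) Entailed — the narrative places the dropping before the photographing.
(e) Entailed — dropping 'in the yard' leaves a sub-description the original still satisfies.
(f) Entailed — this follows by dropping conjuncts from the photographing event's description.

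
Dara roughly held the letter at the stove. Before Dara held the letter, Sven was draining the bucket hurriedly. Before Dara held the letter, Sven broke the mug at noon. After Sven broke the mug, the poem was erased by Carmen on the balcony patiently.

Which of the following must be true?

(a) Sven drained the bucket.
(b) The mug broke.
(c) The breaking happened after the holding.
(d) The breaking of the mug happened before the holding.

(a) Not entailed — 'was draining' is progressive on an accomplishment; it does not entail the completed 'drained'.
(b) Entailed — 'Sven broke the mug' is causative; it entails the inchoative 'the mug broke'.
(c) Not entailed — the narrative places the breaking before the holding, not after.
(d) Entailed — the narrative places the breaking before the holding.

(b), (d)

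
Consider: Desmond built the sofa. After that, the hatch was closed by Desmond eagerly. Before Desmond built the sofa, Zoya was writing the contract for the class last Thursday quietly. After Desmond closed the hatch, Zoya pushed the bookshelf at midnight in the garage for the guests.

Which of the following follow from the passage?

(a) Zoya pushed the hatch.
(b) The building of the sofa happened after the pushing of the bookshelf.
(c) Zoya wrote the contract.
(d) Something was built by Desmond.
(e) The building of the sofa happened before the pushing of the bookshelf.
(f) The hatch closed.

(a) Not entailed — Zoya pushed the bookshelf, not the hatch; the hatch belongs to the closing event.
(b) Not entailed — the narrative places the building before the pushing, not after.
(c) Not entailed — 'was writing' is progressive on an accomplishment; it does not entail the completed 'wrote'.
(d) Entailed — every conjunct here is already in the original building event.
(e) Entailed — the narrative places the building before the pushing.
(f) Entailed — 'Desmond closed the hatch' is causative; it entails the inchoative 'the hatch closed'.

(d), (e), (f)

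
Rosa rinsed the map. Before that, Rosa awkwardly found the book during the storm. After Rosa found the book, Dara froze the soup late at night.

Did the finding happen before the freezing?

yes

The narrative orders the finding before the freezing.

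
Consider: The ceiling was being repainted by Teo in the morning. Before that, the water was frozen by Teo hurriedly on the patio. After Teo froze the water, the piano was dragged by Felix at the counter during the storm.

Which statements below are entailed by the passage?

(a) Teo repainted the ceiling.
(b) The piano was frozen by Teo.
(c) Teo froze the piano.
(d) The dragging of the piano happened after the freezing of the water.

(a) Not entailed — 'was repainting' is progressive on an accomplishment; it does not entail the completed 'repainted'.
(b) Not entailed — Teo froze the water, not the piano; the piano belongs to the dragging event.
(c) Not entailed — Teo froze the water, not the piano; the piano belongs to the dragging event.
(d) Entailed — the narrative places the freezing before the dragging.

(d)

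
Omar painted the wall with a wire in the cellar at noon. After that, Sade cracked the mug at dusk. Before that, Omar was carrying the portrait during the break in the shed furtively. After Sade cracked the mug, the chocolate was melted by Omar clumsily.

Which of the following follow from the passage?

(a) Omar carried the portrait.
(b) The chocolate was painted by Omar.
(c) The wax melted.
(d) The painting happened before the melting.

(a), (d)

(a) Entailed — 'carry' is an activity; 'was carrying' entails that some carrying happened, so 'carried' holds.
(b) Not entailed — Omar painted the wall, not the chocolate; the chocolate belongs to the melting event.
(c) Not entailed — the chocolate is what melted, not the wax.
(d) Entailed — the narrative places the painting before the melting.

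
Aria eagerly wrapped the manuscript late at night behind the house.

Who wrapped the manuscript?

Aria

'Aria' marks the agent of the wrapping event.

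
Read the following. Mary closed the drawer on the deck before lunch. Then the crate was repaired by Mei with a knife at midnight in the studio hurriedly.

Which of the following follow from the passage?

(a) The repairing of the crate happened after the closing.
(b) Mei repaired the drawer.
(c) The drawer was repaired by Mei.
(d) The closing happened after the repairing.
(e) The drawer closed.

(a), (e)

(a) Entailed — the narrative places the closing before the repairing.
(b) Not entailed — Mei repaired the crate, not the drawer; the drawer belongs to the closing event.
(c) Not entailed — Mei repaired the crate, not the drawer; the drawer belongs to the closing event.
(d) Not entailed — the narrative places the closing before the repairing, not after.
(e) Entailed — 'Mary closed the drawer' is causative; it entails the inchoative 'the drawer closed'.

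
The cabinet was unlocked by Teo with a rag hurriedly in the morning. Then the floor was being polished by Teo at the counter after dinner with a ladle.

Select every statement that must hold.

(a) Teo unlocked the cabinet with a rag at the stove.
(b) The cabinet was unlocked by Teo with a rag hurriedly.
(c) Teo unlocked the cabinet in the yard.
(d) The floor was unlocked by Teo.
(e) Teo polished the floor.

(a) Not entailed — 'at the stove' adds information not in the original event.
(b) Entailed — the original entails any weakening of itself; this just drops 'in the morning'.
(c) Not entailed — 'in the yard' adds information not in the original event.
(d) Not entailed — Teo unlocked the cabinet, not the floor; the floor belongs to the polishing event.
(e) Entailed — 'polish' is an activity; 'was polishing' entails that some polishing happened, so 'polished' holds.

(b), (e)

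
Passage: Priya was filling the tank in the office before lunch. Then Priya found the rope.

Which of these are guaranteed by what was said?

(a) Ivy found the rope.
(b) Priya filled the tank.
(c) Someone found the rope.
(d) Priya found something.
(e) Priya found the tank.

(a) Not entailed — the passage has Priya finding the rope, not Ivy.
(b) Not entailed — 'was filling' is progressive on an accomplishment; it does not entail the completed 'filled'.
(c) Entailed — every conjunct here is already in the original finding event.
(d) Entailed — generalizing the patient leaves a sub-description the original still satisfies.
(e) Not entailed — Priya found the rope, not the tank; the tank belongs to the filling event.

(c), (d)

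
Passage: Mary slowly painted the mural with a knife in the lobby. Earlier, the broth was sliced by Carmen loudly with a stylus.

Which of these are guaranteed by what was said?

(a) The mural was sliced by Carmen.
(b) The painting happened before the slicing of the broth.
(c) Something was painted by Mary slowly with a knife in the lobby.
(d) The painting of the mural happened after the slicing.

(c), (d)

(a) Not entailed — Carmen sliced the broth, not the mural; the mural belongs to the painting event.
(b) Not entailed — the narrative places the slicing before the painting, not after.
(c) Entailed — generalizing the patient leaves a sub-description the original still satisfies.
(d) Entailed — the narrative places the slicing before the painting.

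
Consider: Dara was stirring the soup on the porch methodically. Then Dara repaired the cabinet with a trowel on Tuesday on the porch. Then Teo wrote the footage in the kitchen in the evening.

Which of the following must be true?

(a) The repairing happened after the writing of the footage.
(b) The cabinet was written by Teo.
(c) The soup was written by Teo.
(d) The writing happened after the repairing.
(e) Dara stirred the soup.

(d), (e)

(a) Not entailed — the narrative places the repairing before the writing, not after.
(b) Not entailed — Teo wrote the footage, not the cabinet; the cabinet belongs to the repairing event.
(c) Not entailed — Teo wrote the footage, not the soup; the soup belongs to the stirring event.
(d) Entailed — the narrative places the repairing before the writing.
(e) Entailed — 'stir' is an activity; 'was stirring' entails that some stirring happened, so 'stirred' holds.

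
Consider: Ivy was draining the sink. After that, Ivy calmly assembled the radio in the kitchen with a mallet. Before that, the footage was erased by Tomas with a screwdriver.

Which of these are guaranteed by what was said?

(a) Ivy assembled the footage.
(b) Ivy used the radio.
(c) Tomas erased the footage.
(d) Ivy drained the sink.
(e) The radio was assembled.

(c), (e)

(a) Not entailed — Ivy assembled the radio, not the footage; the footage belongs to the erasing event.
(b) Not entailed — the radio is the patient, not an instrument — Ivy used a mallet.
(c) Entailed — every conjunct here is already in the original erasing event.
(d) Not entailed — 'was draining' is progressive on an accomplishment; it does not entail the completed 'drained'.
(e) Entailed — the original entails any weakening of itself; this just drops 'in the kitchen', 'with a mallet', 'calmly' and generalizes the agent.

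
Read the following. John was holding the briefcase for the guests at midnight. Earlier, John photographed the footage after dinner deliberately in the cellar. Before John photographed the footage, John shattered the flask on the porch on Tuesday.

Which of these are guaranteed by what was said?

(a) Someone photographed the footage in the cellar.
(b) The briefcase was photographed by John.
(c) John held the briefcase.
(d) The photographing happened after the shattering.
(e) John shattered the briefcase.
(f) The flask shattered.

(a), (c), (d), (f)

(a) Entailed — every conjunct here is already in the original photographing event.
(b) Not entailed — John photographed the footage, not the briefcase; the briefcase belongs to the holding event.
(c) Entailed — 'hold' is an activity; 'was holding' entails that some holding happened, so 'held' holds.
(d) Entailed — the narrative places the shattering before the photographing.
(e) Not entailed — John shattered the flask, not the briefcase; the briefcase belongs to the holding event.
(f) Entailed — 'John shattered the flask' is causative; it entails the inchoative 'the flask shattered'.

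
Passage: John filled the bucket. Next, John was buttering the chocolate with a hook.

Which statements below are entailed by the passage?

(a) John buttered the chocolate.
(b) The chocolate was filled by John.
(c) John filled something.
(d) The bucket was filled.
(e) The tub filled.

(a) Not entailed — 'was buttering' is progressive on an accomplishment; it does not entail the completed 'buttered'.
(b) Not entailed — John filled the bucket, not the chocolate; the chocolate belongs to the buttering event.
(c) Entailed — the original entails any weakening of itself; this just generalizes the patient.
(d) Entailed — this follows by dropping conjuncts from the filling event's description.
(e) Not entailed — the bucket is what filled, not the tub.

(c), (d)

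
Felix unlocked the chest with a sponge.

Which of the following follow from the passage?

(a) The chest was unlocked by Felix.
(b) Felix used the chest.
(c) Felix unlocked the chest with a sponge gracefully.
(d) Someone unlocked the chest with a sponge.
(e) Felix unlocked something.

(a) Entailed — this follows by dropping conjuncts from the unlocking event's description.
(b) Not entailed — the chest is the patient, not an instrument — Felix used a sponge.
(c) Not entailed — 'gracefully' adds information not in the original event.
(d) Entailed — this follows by dropping conjuncts from the unlocking event's description.
(e) Entailed — the original entails any weakening of itself; this just drops 'with a sponge' and generalizes the patient.

(a), (d), (e)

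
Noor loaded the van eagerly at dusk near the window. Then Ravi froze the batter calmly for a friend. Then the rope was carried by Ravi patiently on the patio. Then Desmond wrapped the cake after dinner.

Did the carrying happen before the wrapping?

yes

The narrative orders the carrying before the wrapping.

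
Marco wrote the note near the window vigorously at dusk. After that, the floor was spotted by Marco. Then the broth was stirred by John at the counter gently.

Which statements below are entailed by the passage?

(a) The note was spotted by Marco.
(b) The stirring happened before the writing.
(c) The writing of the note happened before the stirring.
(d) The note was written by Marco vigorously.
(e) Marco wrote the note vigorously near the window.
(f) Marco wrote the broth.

(a) Not entailed — Marco spotted the floor, not the note; the note belongs to the writing event.
(b) Not entailed — the narrative places the writing before the stirring, not after.
(c) Entailed — the narrative places the writing before the stirring.
(d) Entailed — the original entails any weakening of itself; this just drops 'at dusk', 'near the window'.
(e) Entailed — dropping 'at dusk' leaves a sub-description the original still satisfies.
(f) Not entailed — Marco wrote the note, not the broth; the broth belongs to the stirring event.

(c), (d), (e)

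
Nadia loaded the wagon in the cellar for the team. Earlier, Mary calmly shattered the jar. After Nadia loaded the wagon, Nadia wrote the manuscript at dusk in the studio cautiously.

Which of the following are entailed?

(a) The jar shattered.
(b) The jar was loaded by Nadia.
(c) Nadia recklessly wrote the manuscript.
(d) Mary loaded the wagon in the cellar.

(a) Entailed — 'Mary shattered the jar' is causative; it entails the inchoative 'the jar shattered'.
(b) Not entailed — Nadia loaded the wagon, not the jar; the jar belongs to the shattering event.
(c) Not entailed — 'recklessly' adds a manner not in (and inconsistent with) the original.
(d) Not entailed — the passage has Nadia loading the wagon, not Mary.

(a)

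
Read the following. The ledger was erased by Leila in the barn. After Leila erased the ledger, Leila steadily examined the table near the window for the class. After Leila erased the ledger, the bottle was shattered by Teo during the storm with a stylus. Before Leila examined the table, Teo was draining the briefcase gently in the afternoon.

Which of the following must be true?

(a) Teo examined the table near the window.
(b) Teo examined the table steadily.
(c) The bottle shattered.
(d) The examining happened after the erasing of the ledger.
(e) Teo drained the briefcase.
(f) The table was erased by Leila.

(c), (d)

(a) Not entailed — the passage has Leila examining the table, not Teo.
(b) Not entailed — the passage has Leila examining the table, not Teo.
(c) Entailed — 'Teo shattered the bottle' is causative; it entails the inchoative 'the bottle shattered'.
(d) Entailed — the narrative places the erasing before the examining.
(e) Not entailed — 'was draining' is progressive on an accomplishment; it does not entail the completed 'drained'.
(f) Not entailed — Leila erased the ledger, not the table; the table belongs to the examining event.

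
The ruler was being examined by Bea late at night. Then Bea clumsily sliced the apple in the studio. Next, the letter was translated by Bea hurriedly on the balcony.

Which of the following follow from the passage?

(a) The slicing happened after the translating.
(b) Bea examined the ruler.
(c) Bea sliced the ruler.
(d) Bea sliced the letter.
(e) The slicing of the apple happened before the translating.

(b), (e)

(a) Not entailed — the narrative places the slicing before the translating, not after.
(b) Entailed — 'examine' is an activity; 'was examining' entails that some examining happened, so 'examined' holds.
(c) Not entailed — Bea sliced the apple, not the ruler; the ruler belongs to the examining event.
(d) Not entailed — Bea sliced the apple, not the letter; the letter belongs to the translating event.
(e) Entailed — the narrative places the slicing before the translating.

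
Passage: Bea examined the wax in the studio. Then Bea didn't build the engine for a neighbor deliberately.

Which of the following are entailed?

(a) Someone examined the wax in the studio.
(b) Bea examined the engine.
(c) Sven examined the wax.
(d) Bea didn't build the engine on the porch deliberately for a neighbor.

(a) Entailed — generalizing the agent leaves a sub-description the original still satisfies.
(b) Not entailed — Bea examined the wax, not the engine; the engine belongs to the building event.
(c) Not entailed — the passage has Bea examining the wax, not Sven.
(d) Entailed — under negation, adding a further restriction is entailed: if no such building event occurred, none occurred on the porch either.

(a), (d)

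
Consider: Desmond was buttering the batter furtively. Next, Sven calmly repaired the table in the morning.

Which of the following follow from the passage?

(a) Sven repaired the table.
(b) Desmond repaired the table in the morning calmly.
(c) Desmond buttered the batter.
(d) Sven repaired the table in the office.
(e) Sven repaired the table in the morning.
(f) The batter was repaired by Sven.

(a), (e)

(a) Entailed — the original entails any weakening of itself; this just drops 'calmly', 'in the morning'.
(b) Not entailed — the passage has Sven repairing the table, not Desmond.
(c) Not entailed — 'was buttering' is progressive on an accomplishment; it does not entail the completed 'buttered'.
(d) Not entailed — 'in the office' adds information not in the original event.
(e) Entailed — every conjunct here is already in the original repairing event.
(f) Not entailed — Sven repaired the table, not the batter; the batter belongs to the buttering event.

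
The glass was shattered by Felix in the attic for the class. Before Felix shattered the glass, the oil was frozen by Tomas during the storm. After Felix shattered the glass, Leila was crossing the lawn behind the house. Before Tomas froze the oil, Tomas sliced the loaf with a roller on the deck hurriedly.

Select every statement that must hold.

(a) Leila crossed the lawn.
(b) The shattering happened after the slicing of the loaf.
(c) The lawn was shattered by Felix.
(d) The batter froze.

(b)

(a) Not entailed — 'was crossing' is progressive on an accomplishment; it does not entail the completed 'crossed'.
(b) Entailed — the narrative places the slicing before the shattering.
(c) Not entailed — Felix shattered the glass, not the lawn; the lawn belongs to the crossing event.
(d) Not entailed — the oil is what froze, not the batter.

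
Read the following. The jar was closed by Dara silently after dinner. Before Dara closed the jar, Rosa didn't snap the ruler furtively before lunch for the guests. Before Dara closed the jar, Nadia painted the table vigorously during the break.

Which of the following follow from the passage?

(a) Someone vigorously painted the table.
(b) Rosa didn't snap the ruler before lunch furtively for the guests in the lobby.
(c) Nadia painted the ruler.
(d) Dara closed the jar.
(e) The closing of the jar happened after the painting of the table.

(a) Entailed — dropping 'during the break' and generalizing the agent leaves a sub-description the original still satisfies.
(b) Entailed — under negation, adding a further restriction is entailed: if no such snapping event occurred, none occurred in the lobby either.
(c) Not entailed — Nadia painted the table, not the ruler; the ruler belongs to the snapping event.
(d) Entailed — dropping 'after dinner', 'silently' leaves a sub-description the original still satisfies.
(e) Entailed — the narrative places the painting before the closing.

(a), (b), (d), (e)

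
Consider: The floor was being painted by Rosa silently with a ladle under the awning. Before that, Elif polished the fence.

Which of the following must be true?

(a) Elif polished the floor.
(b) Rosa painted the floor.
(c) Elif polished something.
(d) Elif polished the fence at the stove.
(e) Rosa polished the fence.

(a) Not entailed — Elif polished the fence, not the floor; the floor belongs to the painting event.
(b) Not entailed — 'was painting' is progressive on an accomplishment; it does not entail the completed 'painted'.
(c) Entailed — every conjunct here is already in the original polishing event.
(d) Not entailed — 'at the stove' adds information not in the original event.
(e) Not entailed — the passage has Elif polishing the fence, not Rosa.

(c)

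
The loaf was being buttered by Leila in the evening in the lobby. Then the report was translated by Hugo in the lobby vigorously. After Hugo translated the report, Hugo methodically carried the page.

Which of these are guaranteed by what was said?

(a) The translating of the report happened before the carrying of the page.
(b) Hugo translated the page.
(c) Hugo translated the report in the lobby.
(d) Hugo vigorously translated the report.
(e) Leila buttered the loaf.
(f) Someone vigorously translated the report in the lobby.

(a) Entailed — the narrative places the translating before the carrying.
(b) Not entailed — Hugo translated the report, not the page; the page belongs to the carrying event.
(c) Entailed — this follows by dropping conjuncts from the translating event's description.
(d) Entailed — the original entails any weakening of itself; this just drops 'in the lobby'.
(e) Not entailed — 'was buttering' is progressive on an accomplishment; it does not entail the completed 'buttered'.
(f) Entailed — generalizing the agent leaves a sub-description the original still satisfies.

(a), (c), (d), (f)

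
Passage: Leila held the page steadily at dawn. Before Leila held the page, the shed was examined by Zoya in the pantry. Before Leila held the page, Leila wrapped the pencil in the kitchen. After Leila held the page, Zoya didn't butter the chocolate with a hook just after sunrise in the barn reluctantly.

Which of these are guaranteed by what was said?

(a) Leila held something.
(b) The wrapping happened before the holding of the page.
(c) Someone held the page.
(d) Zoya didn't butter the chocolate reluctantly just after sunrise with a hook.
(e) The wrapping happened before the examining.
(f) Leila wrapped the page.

(a) Entailed — this follows by dropping conjuncts from the holding event's description.
(b) Entailed — the narrative places the wrapping before the holding.
(c) Entailed — this follows by dropping conjuncts from the holding event's description.
(d) Not entailed — dropping 'in the barn' under negation is not valid — the original leaves open that Zoya buttered the chocolate some other way.
(e) Not entailed — the narrative doesn't order the wrapping relative to the examining.
(f) Not entailed — Leila wrapped the pencil, not the page; the page belongs to the holding event.

(a), (b), (c)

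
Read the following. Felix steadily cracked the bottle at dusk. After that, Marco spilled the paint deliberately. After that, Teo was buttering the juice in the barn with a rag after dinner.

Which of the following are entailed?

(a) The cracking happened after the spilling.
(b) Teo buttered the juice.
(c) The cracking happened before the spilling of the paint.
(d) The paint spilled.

(c), (d)

(a) Not entailed — the narrative places the cracking before the spilling, not after.
(b) Not entailed — 'was buttering' is progressive on an accomplishment; it does not entail the completed 'buttered'.
(c) Entailed — the narrative places the cracking before the spilling.
(d) Entailed — 'Marco spilled the paint' is causative; it entails the inchoative 'the paint spilled'.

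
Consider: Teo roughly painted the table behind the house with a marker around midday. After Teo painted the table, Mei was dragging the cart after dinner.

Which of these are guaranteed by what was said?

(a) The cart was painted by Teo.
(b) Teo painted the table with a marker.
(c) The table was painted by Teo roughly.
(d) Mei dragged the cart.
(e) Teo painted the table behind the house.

(b), (c), (d), (e)

(a) Not entailed — Teo painted the table, not the cart; the cart belongs to the dragging event.
(b) Entailed — this follows by dropping conjuncts from the painting event's description.
(c) Entailed — the original entails any weakening of itself; this just drops 'around midday', 'with a marker', 'behind the house'.
(d) Entailed — 'drag' is an activity; 'was dragging' entails that some dragging happened, so 'dragged' holds.
(e) Entailed — the original entails any weakening of itself; this just drops 'roughly', 'around midday', 'with a marker'.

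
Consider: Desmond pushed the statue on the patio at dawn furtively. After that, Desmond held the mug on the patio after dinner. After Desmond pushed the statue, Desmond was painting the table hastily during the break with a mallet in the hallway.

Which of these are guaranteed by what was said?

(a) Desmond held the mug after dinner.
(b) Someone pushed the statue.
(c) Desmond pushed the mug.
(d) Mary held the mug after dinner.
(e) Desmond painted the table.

(a) Entailed — dropping 'on the patio' leaves a sub-description the original still satisfies.
(b) Entailed — the original entails any weakening of itself; this just drops 'at dawn', 'on the patio', 'furtively' and generalizes the agent.
(c) Not entailed — Desmond pushed the statue, not the mug; the mug belongs to the holding event.
(d) Not entailed — the passage has Desmond holding the mug, not Mary.
(e) Not entailed — 'was painting' is progressive on an accomplishment; it does not entail the completed 'painted'.

(a), (b)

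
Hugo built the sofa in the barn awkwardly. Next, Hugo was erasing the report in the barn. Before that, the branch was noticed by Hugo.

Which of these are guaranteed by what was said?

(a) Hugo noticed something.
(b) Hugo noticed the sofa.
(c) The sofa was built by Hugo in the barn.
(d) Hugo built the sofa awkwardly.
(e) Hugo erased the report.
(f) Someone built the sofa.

(a), (c), (d), (f)

(a) Entailed — this follows by dropping conjuncts from the noticing event's description.
(b) Not entailed — Hugo noticed the branch, not the sofa; the sofa belongs to the building event.
(c) Entailed — dropping 'awkwardly' leaves a sub-description the original still satisfies.
(d) Entailed — this follows by dropping conjuncts from the building event's description.
(e) Not entailed — 'was erasing' is progressive on an accomplishment; it does not entail the completed 'erased'.
(f) Entailed — the original entails any weakening of itself; this just drops 'awkwardly', 'in the barn' and generalizes the agent.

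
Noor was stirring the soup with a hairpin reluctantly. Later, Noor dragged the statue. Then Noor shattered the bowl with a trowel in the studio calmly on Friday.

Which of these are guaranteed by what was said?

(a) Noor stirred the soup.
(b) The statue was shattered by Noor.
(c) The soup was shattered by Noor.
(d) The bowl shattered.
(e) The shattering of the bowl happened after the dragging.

(a) Entailed — 'stir' is an activity; 'was stirring' entails that some stirring happened, so 'stirred' holds.
(b) Not entailed — Noor shattered the bowl, not the statue; the statue belongs to the dragging event.
(c) Not entailed — Noor shattered the bowl, not the soup; the soup belongs to the stirring event.
(d) Entailed — 'Noor shattered the bowl' is causative; it entails the inchoative 'the bowl shattered'.
(e) Entailed — the narrative places the dragging before the shattering.

(a), (d), (e)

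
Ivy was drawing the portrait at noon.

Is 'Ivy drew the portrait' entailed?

no

'was drawing' is progressive; for an accomplishment like 'draw the portrait', it doesn't entail completion.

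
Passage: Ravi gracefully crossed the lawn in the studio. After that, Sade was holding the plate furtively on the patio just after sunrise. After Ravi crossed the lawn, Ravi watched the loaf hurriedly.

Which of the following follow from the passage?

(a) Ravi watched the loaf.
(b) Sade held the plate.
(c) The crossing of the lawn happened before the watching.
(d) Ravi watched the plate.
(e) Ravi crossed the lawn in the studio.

(a), (b), (c), (e)

(a) Entailed — dropping 'hurriedly' leaves a sub-description the original still satisfies.
(b) Entailed — 'hold' is an activity; 'was holding' entails that some holding happened, so 'held' holds.
(c) Entailed — the narrative places the crossing before the watching.
(d) Not entailed — Ravi watched the loaf, not the plate; the plate belongs to the holding event.
(e) Entailed — the original entails any weakening of itself; this just drops 'gracefully'.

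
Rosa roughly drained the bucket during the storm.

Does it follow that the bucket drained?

'Rosa drained the bucket' is the causative; it entails the inchoative 'the bucket drained'.

yes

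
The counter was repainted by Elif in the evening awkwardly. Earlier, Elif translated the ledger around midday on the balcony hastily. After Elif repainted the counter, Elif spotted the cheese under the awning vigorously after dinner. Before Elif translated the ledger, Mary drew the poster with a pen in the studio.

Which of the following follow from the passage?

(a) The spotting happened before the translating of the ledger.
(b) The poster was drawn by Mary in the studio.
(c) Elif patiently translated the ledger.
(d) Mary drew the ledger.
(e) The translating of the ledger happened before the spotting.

(b), (e)

(a) Not entailed — the narrative places the translating before the spotting, not after.
(b) Entailed — this follows by dropping conjuncts from the drawing event's description.
(c) Not entailed — 'patiently' adds a manner not in (and inconsistent with) the original.
(d) Not entailed — Mary drew the poster, not the ledger; the ledger belongs to the translating event.
(e) Entailed — the narrative places the translating before the spotting.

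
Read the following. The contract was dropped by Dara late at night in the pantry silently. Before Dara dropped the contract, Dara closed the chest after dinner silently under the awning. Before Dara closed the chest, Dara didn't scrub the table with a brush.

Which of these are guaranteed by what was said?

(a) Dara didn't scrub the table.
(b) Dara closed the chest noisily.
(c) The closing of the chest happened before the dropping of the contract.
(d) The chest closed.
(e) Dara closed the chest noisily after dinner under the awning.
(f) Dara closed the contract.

(a) Not entailed — dropping 'with a brush' under negation is not valid — the original leaves open that Dara scrubbed the table some other way.
(b) Not entailed — 'noisily' adds a manner not in (and inconsistent with) the original.
(c) Entailed — the narrative places the closing before the dropping.
(d) Entailed — 'Dara closed the chest' is causative; it entails the inchoative 'the chest closed'.
(e) Not entailed — 'noisily' adds a manner not in (and inconsistent with) the original.
(f) Not entailed — Dara closed the chest, not the contract; the contract belongs to the dropping event.

(c), (d)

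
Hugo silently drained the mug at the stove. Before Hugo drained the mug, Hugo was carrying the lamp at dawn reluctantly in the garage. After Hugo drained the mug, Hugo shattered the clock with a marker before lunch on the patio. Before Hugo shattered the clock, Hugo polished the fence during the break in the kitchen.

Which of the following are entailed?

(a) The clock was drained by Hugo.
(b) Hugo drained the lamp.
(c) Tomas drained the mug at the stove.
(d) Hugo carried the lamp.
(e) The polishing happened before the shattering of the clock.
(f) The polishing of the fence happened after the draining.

(a) Not entailed — Hugo drained the mug, not the clock; the clock belongs to the shattering event.
(b) Not entailed — Hugo drained the mug, not the lamp; the lamp belongs to the carrying event.
(c) Not entailed — the passage has Hugo draining the mug, not Tomas.
(d) Entailed — 'carry' is an activity; 'was carrying' entails that some carrying happened, so 'carried' holds.
(e) Entailed — the narrative places the polishing before the shattering.
(f) Not entailed — the narrative doesn't order the draining relative to the polishing.

(d), (e)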